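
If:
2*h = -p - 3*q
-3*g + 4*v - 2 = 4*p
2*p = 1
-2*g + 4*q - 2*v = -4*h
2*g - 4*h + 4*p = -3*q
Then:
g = -42/55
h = -1/220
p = 1/2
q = -9/55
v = 47/110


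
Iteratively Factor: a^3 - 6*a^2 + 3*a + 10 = (a + 1)*(a^2 - 7*a + 10) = (a - 2)*(a + 1)*(a - 5)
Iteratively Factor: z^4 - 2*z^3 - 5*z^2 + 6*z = (z - 3)*(z^3 + z^2 - 2*z) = (z - 3)*(z - 1)*(z^2 + 2*z) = (z - 3)*(z - 1)*(z + 2)*(z)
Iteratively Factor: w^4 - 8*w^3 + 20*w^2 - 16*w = (w - 2)*(w^3 - 6*w^2 + 8*w) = (w - 4)*(w - 2)*(w^2 - 2*w) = w*(w - 4)*(w - 2)*(w - 2)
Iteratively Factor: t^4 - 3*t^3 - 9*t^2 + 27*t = (t - 3)*(t^3 - 9*t) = t*(t - 3)*(t^2 - 9) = t*(t - 3)*(t + 3)*(t - 3)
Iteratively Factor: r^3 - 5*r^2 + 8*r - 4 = (r - 1)*(r^2 - 4*r + 4) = (r - 2)*(r - 1)*(r - 2)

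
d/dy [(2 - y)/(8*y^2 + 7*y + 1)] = (-8*y^2 - 7*y + (y - 2)*(16*y + 7) - 1)/(8*y^2 + 7*y + 1)^2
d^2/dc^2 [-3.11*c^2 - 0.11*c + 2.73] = -6.22000000000000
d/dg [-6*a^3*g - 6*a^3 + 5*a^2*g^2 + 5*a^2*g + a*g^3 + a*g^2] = a*(-6*a^2 + 10*a*g + 5*a + 3*g^2 + 2*g)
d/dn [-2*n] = -2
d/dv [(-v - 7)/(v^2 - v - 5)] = (-v^2 + v + (v + 7)*(2*v - 1) + 5)/(-v^2 + v + 5)^2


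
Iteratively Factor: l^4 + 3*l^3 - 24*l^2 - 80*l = (l)*(l^3 + 3*l^2 - 24*l - 80) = l*(l + 4)*(l^2 - l - 20) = l*(l - 5)*(l + 4)*(l + 4)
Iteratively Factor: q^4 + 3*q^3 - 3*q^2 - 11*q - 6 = (q + 3)*(q^3 - 3*q - 2) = (q + 1)*(q + 3)*(q^2 - q - 2) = (q - 2)*(q + 1)*(q + 3)*(q + 1)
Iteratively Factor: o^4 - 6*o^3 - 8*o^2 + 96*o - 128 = (o - 4)*(o^3 - 2*o^2 - 16*o + 32) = (o - 4)*(o - 2)*(o^2 - 16) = (o - 4)*(o - 2)*(o + 4)*(o - 4)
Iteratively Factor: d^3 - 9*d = (d)*(d^2 - 9) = d*(d + 3)*(d - 3)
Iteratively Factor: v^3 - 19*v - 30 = (v + 2)*(v^2 - 2*v - 15) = (v - 5)*(v + 2)*(v + 3)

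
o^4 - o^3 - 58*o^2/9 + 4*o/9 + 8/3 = (o - 3)*(o - 2/3)*(o + 2/3)*(o + 2)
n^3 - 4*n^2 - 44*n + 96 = (n - 8)*(n - 2)*(n + 6)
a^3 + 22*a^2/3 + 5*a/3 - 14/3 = (a - 2/3)*(a + 1)*(a + 7)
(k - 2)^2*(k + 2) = k^3 - 2*k^2 - 4*k + 8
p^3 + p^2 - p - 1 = (p - 1)*(p + 1)^2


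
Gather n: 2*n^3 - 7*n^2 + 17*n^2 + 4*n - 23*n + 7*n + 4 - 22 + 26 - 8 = 2*n^3 + 10*n^2 - 12*n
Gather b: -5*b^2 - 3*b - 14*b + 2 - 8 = -5*b^2 - 17*b - 6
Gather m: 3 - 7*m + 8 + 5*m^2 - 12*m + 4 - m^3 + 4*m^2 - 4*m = -m^3 + 9*m^2 - 23*m + 15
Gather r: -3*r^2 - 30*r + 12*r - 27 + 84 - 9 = -3*r^2 - 18*r + 48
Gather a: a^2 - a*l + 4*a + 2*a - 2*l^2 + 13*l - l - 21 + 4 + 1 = a^2 + a*(6 - l) - 2*l^2 + 12*l - 16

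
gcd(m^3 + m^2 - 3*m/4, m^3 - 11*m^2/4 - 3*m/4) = m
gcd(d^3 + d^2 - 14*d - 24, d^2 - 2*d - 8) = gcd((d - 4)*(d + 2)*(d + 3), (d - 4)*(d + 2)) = d^2 - 2*d - 8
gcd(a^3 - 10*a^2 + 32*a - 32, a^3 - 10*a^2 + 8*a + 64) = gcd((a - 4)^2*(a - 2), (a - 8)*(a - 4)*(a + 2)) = a - 4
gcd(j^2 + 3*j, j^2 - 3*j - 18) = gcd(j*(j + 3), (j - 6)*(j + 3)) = j + 3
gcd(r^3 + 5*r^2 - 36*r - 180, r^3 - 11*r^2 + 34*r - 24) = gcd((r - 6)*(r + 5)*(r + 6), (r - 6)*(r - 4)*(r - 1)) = r - 6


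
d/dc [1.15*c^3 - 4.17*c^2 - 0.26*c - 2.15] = 3.45*c^2 - 8.34*c - 0.26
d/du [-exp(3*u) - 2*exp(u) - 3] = (-3*exp(2*u) - 2)*exp(u)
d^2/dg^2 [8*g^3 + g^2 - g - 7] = 48*g + 2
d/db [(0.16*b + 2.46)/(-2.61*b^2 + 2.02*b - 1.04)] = (0.4176*b^2 + 12.8412*b - 5.1356)/(6.8121*b^4 - 10.5444*b^3 + 9.5092*b^2 - 4.2016*b + 1.0816)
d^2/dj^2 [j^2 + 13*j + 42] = 2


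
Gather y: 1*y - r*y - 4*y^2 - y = -r*y - 4*y^2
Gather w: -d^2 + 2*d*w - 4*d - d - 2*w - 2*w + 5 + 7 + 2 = -d^2 - 5*d + w*(2*d - 4) + 14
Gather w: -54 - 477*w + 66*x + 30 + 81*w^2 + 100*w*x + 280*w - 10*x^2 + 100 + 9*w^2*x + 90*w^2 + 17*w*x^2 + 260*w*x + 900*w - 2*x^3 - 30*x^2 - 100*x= w^2*(9*x + 171) + w*(17*x^2 + 360*x + 703) - 2*x^3 - 40*x^2 - 34*x + 76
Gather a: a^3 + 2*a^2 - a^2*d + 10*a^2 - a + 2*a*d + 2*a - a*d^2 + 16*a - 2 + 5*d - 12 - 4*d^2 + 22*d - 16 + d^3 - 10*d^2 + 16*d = a^3 + a^2*(12 - d) + a*(-d^2 + 2*d + 17) + d^3 - 14*d^2 + 43*d - 30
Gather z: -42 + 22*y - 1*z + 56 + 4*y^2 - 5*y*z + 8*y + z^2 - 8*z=4*y^2 + 30*y + z^2 + z*(-5*y - 9) + 14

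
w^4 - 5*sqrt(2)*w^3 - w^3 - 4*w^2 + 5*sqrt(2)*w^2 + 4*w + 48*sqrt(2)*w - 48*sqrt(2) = (w - 1)*(w - 4*sqrt(2))*(w - 3*sqrt(2))*(w + 2*sqrt(2))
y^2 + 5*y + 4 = (y + 1)*(y + 4)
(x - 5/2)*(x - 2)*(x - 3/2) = x^3 - 6*x^2 + 47*x/4 - 15/2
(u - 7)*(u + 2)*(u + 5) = u^3 - 39*u - 70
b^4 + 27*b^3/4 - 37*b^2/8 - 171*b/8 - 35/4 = (b - 2)*(b + 1/2)*(b + 5/4)*(b + 7)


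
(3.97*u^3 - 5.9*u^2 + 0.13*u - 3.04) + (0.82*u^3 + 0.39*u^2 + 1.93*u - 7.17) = 4.79*u^3 - 5.51*u^2 + 2.06*u - 10.21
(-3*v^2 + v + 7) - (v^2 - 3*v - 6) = -4*v^2 + 4*v + 13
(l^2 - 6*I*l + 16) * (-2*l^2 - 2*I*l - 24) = -2*l^4 + 10*I*l^3 - 68*l^2 + 112*I*l - 384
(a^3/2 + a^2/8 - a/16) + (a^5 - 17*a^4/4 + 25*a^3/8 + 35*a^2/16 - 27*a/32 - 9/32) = a^5 - 17*a^4/4 + 29*a^3/8 + 37*a^2/16 - 29*a/32 - 9/32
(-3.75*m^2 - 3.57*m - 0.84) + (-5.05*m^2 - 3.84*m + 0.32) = -8.8*m^2 - 7.41*m - 0.52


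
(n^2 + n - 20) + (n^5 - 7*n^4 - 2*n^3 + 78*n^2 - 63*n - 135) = n^5 - 7*n^4 - 2*n^3 + 79*n^2 - 62*n - 155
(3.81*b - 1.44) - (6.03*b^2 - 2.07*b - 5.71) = -6.03*b^2 + 5.88*b + 4.27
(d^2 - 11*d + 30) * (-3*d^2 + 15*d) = -3*d^4 + 48*d^3 - 255*d^2 + 450*d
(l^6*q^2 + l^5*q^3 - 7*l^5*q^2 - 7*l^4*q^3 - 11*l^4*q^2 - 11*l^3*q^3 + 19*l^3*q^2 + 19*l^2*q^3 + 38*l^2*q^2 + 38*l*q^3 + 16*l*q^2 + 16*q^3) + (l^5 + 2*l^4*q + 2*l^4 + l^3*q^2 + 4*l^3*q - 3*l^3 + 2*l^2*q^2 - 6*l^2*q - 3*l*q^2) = l^6*q^2 + l^5*q^3 - 7*l^5*q^2 + l^5 - 7*l^4*q^3 - 11*l^4*q^2 + 2*l^4*q + 2*l^4 - 11*l^3*q^3 + 20*l^3*q^2 + 4*l^3*q - 3*l^3 + 19*l^2*q^3 + 40*l^2*q^2 - 6*l^2*q + 38*l*q^3 + 13*l*q^2 + 16*q^3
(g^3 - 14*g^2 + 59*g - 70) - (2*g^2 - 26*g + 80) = g^3 - 16*g^2 + 85*g - 150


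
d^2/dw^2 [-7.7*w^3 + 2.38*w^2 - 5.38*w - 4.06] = 4.76 - 46.2*w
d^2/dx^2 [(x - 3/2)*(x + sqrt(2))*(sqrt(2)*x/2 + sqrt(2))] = 3*sqrt(2)*x + sqrt(2)/2 + 2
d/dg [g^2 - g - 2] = 2*g - 1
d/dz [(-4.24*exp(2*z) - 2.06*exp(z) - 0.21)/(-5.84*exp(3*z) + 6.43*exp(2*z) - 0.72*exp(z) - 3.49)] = (-24.7616*exp(4*z) - 24.0608*exp(3*z) + 12.6194*exp(2*z) + 32.2958*exp(z) + 7.0382)*exp(z)/(34.1056*exp(6*z) - 75.1024*exp(5*z) + 49.7545*exp(4*z) + 31.504*exp(3*z) - 44.363*exp(2*z) + 5.0256*exp(z) + 12.1801)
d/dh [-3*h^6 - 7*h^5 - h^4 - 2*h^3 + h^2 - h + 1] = -18*h^5 - 35*h^4 - 4*h^3 - 6*h^2 + 2*h - 1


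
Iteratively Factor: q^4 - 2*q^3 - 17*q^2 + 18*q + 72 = (q + 3)*(q^3 - 5*q^2 - 2*q + 24) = (q - 4)*(q + 3)*(q^2 - q - 6) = (q - 4)*(q + 2)*(q + 3)*(q - 3)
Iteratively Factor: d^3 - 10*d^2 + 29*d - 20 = (d - 5)*(d^2 - 5*d + 4) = (d - 5)*(d - 1)*(d - 4)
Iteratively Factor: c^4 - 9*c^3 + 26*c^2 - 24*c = (c - 3)*(c^3 - 6*c^2 + 8*c) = c*(c - 3)*(c^2 - 6*c + 8) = c*(c - 4)*(c - 3)*(c - 2)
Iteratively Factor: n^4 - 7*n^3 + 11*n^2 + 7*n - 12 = (n - 1)*(n^3 - 6*n^2 + 5*n + 12) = (n - 4)*(n - 1)*(n^2 - 2*n - 3) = (n - 4)*(n - 1)*(n + 1)*(n - 3)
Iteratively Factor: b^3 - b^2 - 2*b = (b - 2)*(b^2 + b) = b*(b - 2)*(b + 1)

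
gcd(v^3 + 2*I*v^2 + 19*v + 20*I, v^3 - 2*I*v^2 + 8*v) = v - 4*I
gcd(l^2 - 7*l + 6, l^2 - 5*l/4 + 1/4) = l - 1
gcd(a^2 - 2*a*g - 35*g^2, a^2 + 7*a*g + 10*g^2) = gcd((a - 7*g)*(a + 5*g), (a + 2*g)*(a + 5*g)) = a + 5*g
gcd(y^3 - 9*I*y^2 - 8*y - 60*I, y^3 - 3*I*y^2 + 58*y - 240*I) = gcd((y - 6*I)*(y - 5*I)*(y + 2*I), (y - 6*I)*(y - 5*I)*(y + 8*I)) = y^2 - 11*I*y - 30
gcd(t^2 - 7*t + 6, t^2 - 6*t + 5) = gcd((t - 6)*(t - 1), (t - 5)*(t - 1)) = t - 1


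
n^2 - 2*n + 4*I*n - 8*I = (n - 2)*(n + 4*I)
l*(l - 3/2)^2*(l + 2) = l^4 - l^3 - 15*l^2/4 + 9*l/2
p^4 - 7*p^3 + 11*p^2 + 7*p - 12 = (p - 4)*(p - 3)*(p - 1)*(p + 1)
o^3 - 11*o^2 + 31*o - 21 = (o - 7)*(o - 3)*(o - 1)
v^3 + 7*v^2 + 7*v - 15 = (v - 1)*(v + 3)*(v + 5)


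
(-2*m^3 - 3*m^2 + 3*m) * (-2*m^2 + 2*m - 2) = 4*m^5 + 2*m^4 - 8*m^3 + 12*m^2 - 6*m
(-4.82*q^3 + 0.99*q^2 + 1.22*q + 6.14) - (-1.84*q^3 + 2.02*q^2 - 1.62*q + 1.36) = -2.98*q^3 - 1.03*q^2 + 2.84*q + 4.78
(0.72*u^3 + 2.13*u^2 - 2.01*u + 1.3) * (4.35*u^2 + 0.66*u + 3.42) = 3.132*u^5 + 9.7407*u^4 - 4.8753*u^3 + 11.613*u^2 - 6.0162*u + 4.446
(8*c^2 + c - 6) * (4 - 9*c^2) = -72*c^4 - 9*c^3 + 86*c^2 + 4*c - 24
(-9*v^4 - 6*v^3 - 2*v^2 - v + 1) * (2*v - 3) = -18*v^5 + 15*v^4 + 14*v^3 + 4*v^2 + 5*v - 3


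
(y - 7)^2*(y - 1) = y^3 - 15*y^2 + 63*y - 49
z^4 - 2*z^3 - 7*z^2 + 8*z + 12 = (z - 3)*(z - 2)*(z + 1)*(z + 2)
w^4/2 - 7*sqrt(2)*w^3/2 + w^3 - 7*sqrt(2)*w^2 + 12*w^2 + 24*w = w*(w/2 + 1)*(w - 4*sqrt(2))*(w - 3*sqrt(2))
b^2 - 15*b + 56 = (b - 8)*(b - 7)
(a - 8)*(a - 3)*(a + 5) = a^3 - 6*a^2 - 31*a + 120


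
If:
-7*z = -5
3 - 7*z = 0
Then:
No Solution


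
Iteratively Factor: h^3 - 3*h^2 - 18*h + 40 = (h - 5)*(h^2 + 2*h - 8) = (h - 5)*(h - 2)*(h + 4)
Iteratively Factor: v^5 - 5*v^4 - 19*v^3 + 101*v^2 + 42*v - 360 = (v - 5)*(v^4 - 19*v^2 + 6*v + 72) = (v - 5)*(v + 4)*(v^3 - 4*v^2 - 3*v + 18) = (v - 5)*(v + 2)*(v + 4)*(v^2 - 6*v + 9) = (v - 5)*(v - 3)*(v + 2)*(v + 4)*(v - 3)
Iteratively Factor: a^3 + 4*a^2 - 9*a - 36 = (a - 3)*(a^2 + 7*a + 12) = (a - 3)*(a + 3)*(a + 4)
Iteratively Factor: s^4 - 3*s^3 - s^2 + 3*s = (s - 1)*(s^3 - 2*s^2 - 3*s) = (s - 1)*(s + 1)*(s^2 - 3*s) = (s - 3)*(s - 1)*(s + 1)*(s)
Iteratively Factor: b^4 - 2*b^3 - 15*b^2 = (b - 5)*(b^3 + 3*b^2) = (b - 5)*(b + 3)*(b^2) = b*(b - 5)*(b + 3)*(b)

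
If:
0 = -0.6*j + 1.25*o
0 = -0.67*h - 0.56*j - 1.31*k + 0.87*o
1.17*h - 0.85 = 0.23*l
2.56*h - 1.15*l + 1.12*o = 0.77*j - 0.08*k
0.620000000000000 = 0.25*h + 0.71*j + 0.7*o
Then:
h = 1.25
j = 0.29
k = -0.67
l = 2.69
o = 0.14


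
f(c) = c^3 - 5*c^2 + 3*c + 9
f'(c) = 3*c^2 - 10*c + 3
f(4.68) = 16.03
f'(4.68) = 21.91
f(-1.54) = -11.13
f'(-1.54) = 25.51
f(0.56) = 9.29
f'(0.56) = -1.66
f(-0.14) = 8.48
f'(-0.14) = 4.46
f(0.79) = 8.74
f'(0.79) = -3.03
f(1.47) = 5.78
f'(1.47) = -5.22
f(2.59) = 0.60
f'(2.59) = -2.78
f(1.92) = 3.41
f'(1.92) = -5.14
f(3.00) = 0.00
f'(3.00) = 0.00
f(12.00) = 1053.00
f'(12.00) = 315.00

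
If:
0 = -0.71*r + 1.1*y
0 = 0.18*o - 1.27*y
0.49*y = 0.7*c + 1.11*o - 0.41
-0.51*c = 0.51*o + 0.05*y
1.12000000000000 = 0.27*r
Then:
No Solution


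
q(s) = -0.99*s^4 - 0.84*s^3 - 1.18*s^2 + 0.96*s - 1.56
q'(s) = -3.96*s^3 - 2.52*s^2 - 2.36*s + 0.96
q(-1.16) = -4.74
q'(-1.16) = 6.49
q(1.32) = -7.29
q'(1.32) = -15.65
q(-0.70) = -2.76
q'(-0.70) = 2.74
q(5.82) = -1337.40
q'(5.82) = -878.80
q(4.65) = -569.93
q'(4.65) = -462.66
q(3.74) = -252.11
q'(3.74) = -250.28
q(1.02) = -3.77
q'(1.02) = -8.27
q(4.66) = -574.57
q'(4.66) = -465.49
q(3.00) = -112.17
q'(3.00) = -135.72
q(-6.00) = -1151.40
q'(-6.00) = 779.76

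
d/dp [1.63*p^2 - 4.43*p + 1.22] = 3.26*p - 4.43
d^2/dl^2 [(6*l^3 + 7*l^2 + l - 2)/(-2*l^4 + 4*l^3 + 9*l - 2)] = 4*(-12*l^9 - 42*l^8 + 72*l^7 - 362*l^6 - 54*l^5 + 471*l^4 - 437*l^3 + 222*l^2 - 12*l + 58)/(8*l^12 - 48*l^11 + 96*l^10 - 172*l^9 + 456*l^8 - 528*l^7 + 582*l^6 - 1188*l^5 + 456*l^4 - 777*l^3 + 486*l^2 - 108*l + 8)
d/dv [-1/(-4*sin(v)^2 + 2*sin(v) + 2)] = (1 - 4*sin(v))*cos(v)/(2*(sin(v) + cos(2*v))^2)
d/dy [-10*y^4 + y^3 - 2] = y^2*(3 - 40*y)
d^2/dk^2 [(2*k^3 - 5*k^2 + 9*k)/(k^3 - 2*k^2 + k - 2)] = 2*(-k^6 + 21*k^5 - 15*k^4 - 59*k^3 + 156*k^2 - 84*k - 2)/(k^9 - 6*k^8 + 15*k^7 - 26*k^6 + 39*k^5 - 42*k^4 + 37*k^3 - 30*k^2 + 12*k - 8)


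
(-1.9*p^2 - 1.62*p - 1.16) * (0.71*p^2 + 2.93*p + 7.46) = -1.349*p^4 - 6.7172*p^3 - 19.7442*p^2 - 15.484*p - 8.6536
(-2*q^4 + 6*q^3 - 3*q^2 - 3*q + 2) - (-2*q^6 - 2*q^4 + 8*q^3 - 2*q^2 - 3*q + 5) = 2*q^6 - 2*q^3 - q^2 - 3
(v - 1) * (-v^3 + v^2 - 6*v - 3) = -v^4 + 2*v^3 - 7*v^2 + 3*v + 3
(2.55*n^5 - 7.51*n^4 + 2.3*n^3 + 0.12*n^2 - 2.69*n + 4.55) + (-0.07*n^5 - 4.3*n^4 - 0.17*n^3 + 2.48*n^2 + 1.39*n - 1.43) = 2.48*n^5 - 11.81*n^4 + 2.13*n^3 + 2.6*n^2 - 1.3*n + 3.12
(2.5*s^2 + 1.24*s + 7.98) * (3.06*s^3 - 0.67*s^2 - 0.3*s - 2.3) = 7.65*s^5 + 2.1194*s^4 + 22.838*s^3 - 11.4686*s^2 - 5.246*s - 18.354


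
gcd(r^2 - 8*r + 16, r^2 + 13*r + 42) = 1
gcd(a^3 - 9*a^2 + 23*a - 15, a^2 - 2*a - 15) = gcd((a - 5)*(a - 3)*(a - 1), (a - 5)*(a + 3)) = a - 5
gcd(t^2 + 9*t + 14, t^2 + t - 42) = t + 7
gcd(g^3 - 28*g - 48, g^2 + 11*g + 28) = g + 4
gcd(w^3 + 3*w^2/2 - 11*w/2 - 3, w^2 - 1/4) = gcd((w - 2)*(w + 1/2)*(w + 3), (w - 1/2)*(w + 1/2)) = w + 1/2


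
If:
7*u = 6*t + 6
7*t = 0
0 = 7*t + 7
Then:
No Solution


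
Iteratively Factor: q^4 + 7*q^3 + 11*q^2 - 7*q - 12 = (q + 3)*(q^3 + 4*q^2 - q - 4) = (q + 1)*(q + 3)*(q^2 + 3*q - 4) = (q - 1)*(q + 1)*(q + 3)*(q + 4)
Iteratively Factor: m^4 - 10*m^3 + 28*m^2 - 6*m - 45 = (m + 1)*(m^3 - 11*m^2 + 39*m - 45) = (m - 5)*(m + 1)*(m^2 - 6*m + 9) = (m - 5)*(m - 3)*(m + 1)*(m - 3)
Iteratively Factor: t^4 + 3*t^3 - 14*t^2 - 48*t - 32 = (t + 1)*(t^3 + 2*t^2 - 16*t - 32) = (t + 1)*(t + 4)*(t^2 - 2*t - 8) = (t - 4)*(t + 1)*(t + 4)*(t + 2)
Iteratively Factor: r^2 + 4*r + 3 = (r + 1)*(r + 3)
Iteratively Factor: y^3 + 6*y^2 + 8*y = (y + 4)*(y^2 + 2*y) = (y + 2)*(y + 4)*(y)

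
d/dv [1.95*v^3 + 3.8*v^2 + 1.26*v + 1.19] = 5.85*v^2 + 7.6*v + 1.26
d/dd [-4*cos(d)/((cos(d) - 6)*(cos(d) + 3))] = 4*(sin(d)^2 - 19)*sin(d)/((cos(d) - 6)^2*(cos(d) + 3)^2)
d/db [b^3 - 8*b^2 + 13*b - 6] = 3*b^2 - 16*b + 13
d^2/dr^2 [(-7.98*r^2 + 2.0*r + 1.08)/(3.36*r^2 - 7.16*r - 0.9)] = (-338.800896*r^3 - 71.6325119999999*r^2 - 119.605248*r + 78.561936)/(37.933056*r^6 - 242.500608*r^5 + 486.275328*r^4 - 237.150656*r^3 - 130.25232*r^2 - 17.3988*r - 0.729)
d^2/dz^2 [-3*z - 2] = 0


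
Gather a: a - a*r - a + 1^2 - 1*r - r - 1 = -a*r - 2*r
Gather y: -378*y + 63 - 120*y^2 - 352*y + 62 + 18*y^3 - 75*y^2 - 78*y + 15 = 18*y^3 - 195*y^2 - 808*y + 140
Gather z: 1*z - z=0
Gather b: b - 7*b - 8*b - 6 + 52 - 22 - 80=-14*b - 56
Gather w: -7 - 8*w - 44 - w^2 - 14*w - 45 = -w^2 - 22*w - 96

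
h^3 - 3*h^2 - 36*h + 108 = (h - 6)*(h - 3)*(h + 6)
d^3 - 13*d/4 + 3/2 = (d - 3/2)*(d - 1/2)*(d + 2)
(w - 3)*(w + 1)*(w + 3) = w^3 + w^2 - 9*w - 9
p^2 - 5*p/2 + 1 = (p - 2)*(p - 1/2)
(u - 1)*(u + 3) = u^2 + 2*u - 3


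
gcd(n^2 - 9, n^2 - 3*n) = n - 3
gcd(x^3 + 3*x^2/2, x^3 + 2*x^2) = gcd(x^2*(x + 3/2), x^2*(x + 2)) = x^2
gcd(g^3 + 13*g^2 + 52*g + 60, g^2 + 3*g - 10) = g + 5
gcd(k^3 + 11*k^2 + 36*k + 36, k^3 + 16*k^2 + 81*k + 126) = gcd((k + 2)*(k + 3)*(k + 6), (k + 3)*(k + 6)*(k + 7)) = k^2 + 9*k + 18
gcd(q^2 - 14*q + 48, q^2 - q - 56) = q - 8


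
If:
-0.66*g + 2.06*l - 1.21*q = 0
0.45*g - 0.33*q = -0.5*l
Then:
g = 0.0595067621320605*q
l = 0.606443914081146*q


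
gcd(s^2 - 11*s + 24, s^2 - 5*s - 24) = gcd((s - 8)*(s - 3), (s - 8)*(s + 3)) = s - 8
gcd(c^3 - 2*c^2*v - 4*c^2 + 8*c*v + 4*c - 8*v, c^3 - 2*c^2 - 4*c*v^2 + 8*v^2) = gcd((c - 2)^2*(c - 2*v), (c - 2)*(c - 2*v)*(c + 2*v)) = -c^2 + 2*c*v + 2*c - 4*v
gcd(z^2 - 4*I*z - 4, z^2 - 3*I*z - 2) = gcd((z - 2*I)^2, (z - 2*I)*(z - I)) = z - 2*I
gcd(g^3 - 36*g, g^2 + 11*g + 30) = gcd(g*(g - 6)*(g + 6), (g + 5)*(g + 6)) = g + 6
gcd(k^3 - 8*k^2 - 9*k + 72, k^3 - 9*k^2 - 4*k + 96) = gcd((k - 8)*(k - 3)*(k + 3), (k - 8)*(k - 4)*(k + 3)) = k^2 - 5*k - 24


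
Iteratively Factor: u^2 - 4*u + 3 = (u - 3)*(u - 1)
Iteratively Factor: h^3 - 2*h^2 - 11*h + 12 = (h - 4)*(h^2 + 2*h - 3) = (h - 4)*(h - 1)*(h + 3)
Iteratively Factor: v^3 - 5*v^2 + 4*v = (v - 4)*(v^2 - v) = (v - 4)*(v - 1)*(v)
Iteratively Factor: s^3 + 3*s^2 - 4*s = (s + 4)*(s^2 - s) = (s - 1)*(s + 4)*(s)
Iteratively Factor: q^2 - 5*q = (q)*(q - 5)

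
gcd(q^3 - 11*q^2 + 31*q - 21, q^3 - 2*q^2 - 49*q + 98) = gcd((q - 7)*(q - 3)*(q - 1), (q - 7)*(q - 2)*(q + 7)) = q - 7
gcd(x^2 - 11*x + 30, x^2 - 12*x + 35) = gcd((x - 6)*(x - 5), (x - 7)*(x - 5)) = x - 5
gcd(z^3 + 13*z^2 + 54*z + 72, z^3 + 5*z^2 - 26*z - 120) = z^2 + 10*z + 24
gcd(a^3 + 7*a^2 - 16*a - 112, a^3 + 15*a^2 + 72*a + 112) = a^2 + 11*a + 28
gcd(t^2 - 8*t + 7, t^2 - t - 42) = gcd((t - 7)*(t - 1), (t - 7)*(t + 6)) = t - 7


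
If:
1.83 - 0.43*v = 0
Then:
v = 4.26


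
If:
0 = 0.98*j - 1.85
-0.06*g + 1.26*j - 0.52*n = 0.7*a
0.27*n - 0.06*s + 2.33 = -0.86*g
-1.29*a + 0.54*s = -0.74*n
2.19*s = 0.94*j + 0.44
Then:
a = 1.85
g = -3.42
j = 1.89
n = 2.48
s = 1.01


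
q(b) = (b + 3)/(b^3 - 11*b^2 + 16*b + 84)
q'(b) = (b + 3)*(-3*b^2 + 22*b - 16)/(b^3 - 11*b^2 + 16*b + 84)^2 + 1/(b^3 - 11*b^2 + 16*b + 84) = (b^3 - 11*b^2 + 16*b - (b + 3)*(3*b^2 - 22*b + 16) + 84)/(b^3 - 11*b^2 + 16*b + 84)^2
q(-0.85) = 0.03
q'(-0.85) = -0.00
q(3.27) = 0.12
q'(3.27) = 0.07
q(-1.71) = 0.07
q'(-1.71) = -0.16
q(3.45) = 0.13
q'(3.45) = 0.08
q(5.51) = 1.55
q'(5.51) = 4.18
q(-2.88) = -0.00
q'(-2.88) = -0.02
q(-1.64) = 0.06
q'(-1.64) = -0.10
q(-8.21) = 0.00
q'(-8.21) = 0.00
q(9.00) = 0.18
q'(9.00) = -0.15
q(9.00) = 0.18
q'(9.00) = -0.15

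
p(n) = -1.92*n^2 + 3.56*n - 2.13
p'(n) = 3.56 - 3.84*n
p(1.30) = -0.75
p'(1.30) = -1.43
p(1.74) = -1.75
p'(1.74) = -3.12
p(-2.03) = -17.27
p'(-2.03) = 11.36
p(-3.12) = -31.93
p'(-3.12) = 15.54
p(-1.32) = -10.17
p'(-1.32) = 8.63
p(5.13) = -34.40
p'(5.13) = -16.14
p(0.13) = -1.70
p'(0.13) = 3.06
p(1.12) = -0.55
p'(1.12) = -0.74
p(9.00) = -125.61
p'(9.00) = -31.00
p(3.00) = -8.73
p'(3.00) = -7.96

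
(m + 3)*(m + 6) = m^2 + 9*m + 18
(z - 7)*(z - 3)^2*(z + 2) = z^4 - 11*z^3 + 25*z^2 + 39*z - 126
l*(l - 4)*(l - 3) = l^3 - 7*l^2 + 12*l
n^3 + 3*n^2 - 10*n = n*(n - 2)*(n + 5)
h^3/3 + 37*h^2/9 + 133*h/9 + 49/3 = (h/3 + 1)*(h + 7/3)*(h + 7)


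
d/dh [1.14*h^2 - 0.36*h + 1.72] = 2.28*h - 0.36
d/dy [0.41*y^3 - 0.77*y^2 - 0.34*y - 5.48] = 1.23*y^2 - 1.54*y - 0.34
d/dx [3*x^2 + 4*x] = 6*x + 4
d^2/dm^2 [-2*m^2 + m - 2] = -4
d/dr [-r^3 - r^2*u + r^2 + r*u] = -3*r^2 - 2*r*u + 2*r + u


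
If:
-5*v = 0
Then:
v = 0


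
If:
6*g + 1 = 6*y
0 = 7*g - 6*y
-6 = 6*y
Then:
No Solution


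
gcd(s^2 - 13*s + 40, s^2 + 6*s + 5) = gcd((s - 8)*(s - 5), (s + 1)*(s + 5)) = 1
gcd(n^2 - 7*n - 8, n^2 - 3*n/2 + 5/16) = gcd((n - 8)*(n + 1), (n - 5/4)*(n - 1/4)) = 1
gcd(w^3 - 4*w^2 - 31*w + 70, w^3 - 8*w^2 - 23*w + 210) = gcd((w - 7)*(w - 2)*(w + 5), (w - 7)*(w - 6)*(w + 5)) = w^2 - 2*w - 35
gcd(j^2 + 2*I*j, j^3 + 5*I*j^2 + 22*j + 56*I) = j + 2*I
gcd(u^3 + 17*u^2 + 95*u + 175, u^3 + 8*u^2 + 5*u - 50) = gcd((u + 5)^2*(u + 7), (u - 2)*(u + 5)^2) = u^2 + 10*u + 25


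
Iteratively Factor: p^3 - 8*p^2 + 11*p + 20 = (p - 5)*(p^2 - 3*p - 4) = (p - 5)*(p + 1)*(p - 4)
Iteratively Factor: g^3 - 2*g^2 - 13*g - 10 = (g + 2)*(g^2 - 4*g - 5) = (g + 1)*(g + 2)*(g - 5)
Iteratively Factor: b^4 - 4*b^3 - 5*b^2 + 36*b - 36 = (b - 2)*(b^3 - 2*b^2 - 9*b + 18) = (b - 3)*(b - 2)*(b^2 + b - 6) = (b - 3)*(b - 2)^2*(b + 3)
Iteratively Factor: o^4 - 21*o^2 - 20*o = (o + 1)*(o^3 - o^2 - 20*o) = o*(o + 1)*(o^2 - o - 20) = o*(o - 5)*(o + 1)*(o + 4)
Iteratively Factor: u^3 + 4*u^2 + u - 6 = (u + 2)*(u^2 + 2*u - 3) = (u - 1)*(u + 2)*(u + 3)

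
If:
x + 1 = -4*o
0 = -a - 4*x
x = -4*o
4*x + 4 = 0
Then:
No Solution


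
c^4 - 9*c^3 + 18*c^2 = c^2*(c - 6)*(c - 3)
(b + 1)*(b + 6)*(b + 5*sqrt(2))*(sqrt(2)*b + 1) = sqrt(2)*b^4 + 7*sqrt(2)*b^3 + 11*b^3 + 11*sqrt(2)*b^2 + 77*b^2 + 35*sqrt(2)*b + 66*b + 30*sqrt(2)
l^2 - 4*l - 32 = (l - 8)*(l + 4)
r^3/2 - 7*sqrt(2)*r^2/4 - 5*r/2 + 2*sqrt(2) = (r/2 + sqrt(2)/2)*(r - 4*sqrt(2))*(r - sqrt(2)/2)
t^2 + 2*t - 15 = (t - 3)*(t + 5)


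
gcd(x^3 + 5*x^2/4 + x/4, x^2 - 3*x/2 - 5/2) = x + 1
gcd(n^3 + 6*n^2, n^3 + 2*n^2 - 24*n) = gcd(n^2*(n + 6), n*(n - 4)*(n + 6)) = n^2 + 6*n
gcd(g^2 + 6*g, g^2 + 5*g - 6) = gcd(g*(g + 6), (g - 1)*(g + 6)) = g + 6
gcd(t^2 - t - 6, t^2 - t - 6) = t^2 - t - 6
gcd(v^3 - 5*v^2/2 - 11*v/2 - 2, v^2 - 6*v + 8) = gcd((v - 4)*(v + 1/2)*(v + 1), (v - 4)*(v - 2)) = v - 4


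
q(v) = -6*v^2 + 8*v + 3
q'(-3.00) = 44.00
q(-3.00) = -75.00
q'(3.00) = -28.00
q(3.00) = -27.00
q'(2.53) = -22.36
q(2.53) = -15.17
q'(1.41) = -8.92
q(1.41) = 2.35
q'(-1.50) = 26.00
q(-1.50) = -22.50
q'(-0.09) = 9.08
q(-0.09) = 2.23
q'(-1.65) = 27.80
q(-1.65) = -26.54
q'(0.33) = 4.04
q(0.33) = 4.99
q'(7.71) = -84.52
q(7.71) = -291.98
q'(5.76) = -61.12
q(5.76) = -149.99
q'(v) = 8 - 12*v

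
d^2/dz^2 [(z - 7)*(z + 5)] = 2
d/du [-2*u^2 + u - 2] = 1 - 4*u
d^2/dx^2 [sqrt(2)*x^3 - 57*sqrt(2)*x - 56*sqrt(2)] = 6*sqrt(2)*x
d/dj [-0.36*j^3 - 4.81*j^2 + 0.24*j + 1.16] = -1.08*j^2 - 9.62*j + 0.24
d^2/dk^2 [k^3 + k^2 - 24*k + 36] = 6*k + 2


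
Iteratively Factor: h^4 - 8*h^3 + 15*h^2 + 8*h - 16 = (h - 4)*(h^3 - 4*h^2 - h + 4) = (h - 4)*(h + 1)*(h^2 - 5*h + 4) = (h - 4)^2*(h + 1)*(h - 1)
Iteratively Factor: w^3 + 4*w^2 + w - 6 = (w + 3)*(w^2 + w - 2) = (w - 1)*(w + 3)*(w + 2)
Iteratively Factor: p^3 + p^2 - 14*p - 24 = (p + 2)*(p^2 - p - 12) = (p + 2)*(p + 3)*(p - 4)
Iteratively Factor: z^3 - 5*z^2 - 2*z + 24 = (z + 2)*(z^2 - 7*z + 12) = (z - 3)*(z + 2)*(z - 4)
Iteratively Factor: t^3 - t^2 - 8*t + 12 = (t - 2)*(t^2 + t - 6) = (t - 2)*(t + 3)*(t - 2)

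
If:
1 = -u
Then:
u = -1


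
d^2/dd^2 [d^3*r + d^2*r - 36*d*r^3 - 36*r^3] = 2*r*(3*d + 1)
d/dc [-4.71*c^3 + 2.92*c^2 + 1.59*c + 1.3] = -14.13*c^2 + 5.84*c + 1.59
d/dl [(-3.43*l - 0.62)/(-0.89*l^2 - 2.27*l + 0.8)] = (3.0527*l^2 + 7.7861*l - (1.78*l + 2.27)*(3.43*l + 0.62) - 2.744)/(0.89*l^2 + 2.27*l - 0.8)^2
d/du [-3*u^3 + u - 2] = 1 - 9*u^2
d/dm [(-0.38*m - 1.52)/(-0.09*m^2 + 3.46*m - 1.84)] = (-0.0342*m^2 - 0.2736*m + 5.9584)/(0.0081*m^4 - 0.6228*m^3 + 12.3028*m^2 - 12.7328*m + 3.3856)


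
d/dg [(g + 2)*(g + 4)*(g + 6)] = 3*g^2 + 24*g + 44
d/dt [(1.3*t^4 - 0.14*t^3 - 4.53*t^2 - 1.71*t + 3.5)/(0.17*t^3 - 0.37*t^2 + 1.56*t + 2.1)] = (0.221*t^6 - 0.962*t^5 + 6.9059*t^4 + 11.0646*t^3 - 10.3665*t^2 - 16.436*t - 9.051)/(0.0289*t^6 - 0.1258*t^5 + 0.6673*t^4 - 0.4404*t^3 + 0.8796*t^2 + 6.552*t + 4.41)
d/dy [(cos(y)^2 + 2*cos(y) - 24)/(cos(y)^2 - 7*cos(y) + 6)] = 3*(3*cos(y)^2 - 20*cos(y) + 52)*sin(y)/((cos(y) - 6)^2*(cos(y) - 1)^2)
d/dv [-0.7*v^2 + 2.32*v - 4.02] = 2.32 - 1.4*v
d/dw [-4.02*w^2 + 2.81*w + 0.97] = 2.81 - 8.04*w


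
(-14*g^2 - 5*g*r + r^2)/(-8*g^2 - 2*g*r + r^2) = (-7*g + r)/(-4*g + r)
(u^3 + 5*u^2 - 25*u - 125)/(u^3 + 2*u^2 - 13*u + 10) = (u^2 - 25)/(u^2 - 3*u + 2)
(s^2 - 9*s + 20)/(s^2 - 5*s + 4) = (s - 5)/(s - 1)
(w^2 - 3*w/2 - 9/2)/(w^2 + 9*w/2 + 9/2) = (w - 3)/(w + 3)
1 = 1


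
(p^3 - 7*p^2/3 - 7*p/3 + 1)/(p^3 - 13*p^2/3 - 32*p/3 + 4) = (p^2 - 2*p - 3)/(p^2 - 4*p - 12)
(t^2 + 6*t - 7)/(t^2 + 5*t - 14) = (t - 1)/(t - 2)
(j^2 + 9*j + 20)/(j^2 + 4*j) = (j + 5)/j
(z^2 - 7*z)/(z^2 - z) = (z - 7)/(z - 1)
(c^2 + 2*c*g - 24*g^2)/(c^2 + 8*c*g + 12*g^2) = (c - 4*g)/(c + 2*g)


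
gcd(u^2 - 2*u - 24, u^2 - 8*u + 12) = u - 6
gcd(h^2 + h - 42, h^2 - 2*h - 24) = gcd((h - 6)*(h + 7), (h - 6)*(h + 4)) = h - 6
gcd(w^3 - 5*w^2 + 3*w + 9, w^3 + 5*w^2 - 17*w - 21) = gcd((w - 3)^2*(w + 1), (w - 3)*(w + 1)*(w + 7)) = w^2 - 2*w - 3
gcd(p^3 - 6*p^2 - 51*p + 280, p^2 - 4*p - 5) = p - 5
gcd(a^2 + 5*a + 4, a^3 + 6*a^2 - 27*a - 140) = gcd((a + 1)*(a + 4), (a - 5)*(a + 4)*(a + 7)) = a + 4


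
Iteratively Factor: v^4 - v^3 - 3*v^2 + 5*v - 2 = (v - 1)*(v^3 - 3*v + 2) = (v - 1)^2*(v^2 + v - 2) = (v - 1)^2*(v + 2)*(v - 1)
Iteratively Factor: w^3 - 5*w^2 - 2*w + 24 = (w - 4)*(w^2 - w - 6) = (w - 4)*(w - 3)*(w + 2)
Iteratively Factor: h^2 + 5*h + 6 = (h + 3)*(h + 2)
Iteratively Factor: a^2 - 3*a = (a - 3)*(a)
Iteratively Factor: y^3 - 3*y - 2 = (y - 2)*(y^2 + 2*y + 1) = (y - 2)*(y + 1)*(y + 1)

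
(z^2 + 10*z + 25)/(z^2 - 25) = (z + 5)/(z - 5)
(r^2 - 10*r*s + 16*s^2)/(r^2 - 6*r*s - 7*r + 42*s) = (r^2 - 10*r*s + 16*s^2)/(r^2 - 6*r*s - 7*r + 42*s)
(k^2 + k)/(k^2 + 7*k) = (k + 1)/(k + 7)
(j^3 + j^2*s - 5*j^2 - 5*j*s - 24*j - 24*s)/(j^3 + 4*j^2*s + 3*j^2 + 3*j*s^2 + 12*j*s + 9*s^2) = (j - 8)/(j + 3*s)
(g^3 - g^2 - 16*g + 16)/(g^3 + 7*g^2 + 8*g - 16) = (g - 4)/(g + 4)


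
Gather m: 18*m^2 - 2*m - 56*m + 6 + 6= 18*m^2 - 58*m + 12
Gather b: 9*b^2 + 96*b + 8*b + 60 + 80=9*b^2 + 104*b + 140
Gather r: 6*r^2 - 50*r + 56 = 6*r^2 - 50*r + 56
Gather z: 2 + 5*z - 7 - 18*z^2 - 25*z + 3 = -18*z^2 - 20*z - 2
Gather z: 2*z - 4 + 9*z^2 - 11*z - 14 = 9*z^2 - 9*z - 18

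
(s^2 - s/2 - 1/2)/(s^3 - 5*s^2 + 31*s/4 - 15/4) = 2*(2*s + 1)/(4*s^2 - 16*s + 15)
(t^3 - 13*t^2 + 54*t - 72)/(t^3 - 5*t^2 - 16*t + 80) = (t^2 - 9*t + 18)/(t^2 - t - 20)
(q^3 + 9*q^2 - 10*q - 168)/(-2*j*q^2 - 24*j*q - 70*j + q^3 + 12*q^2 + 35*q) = (q^2 + 2*q - 24)/(-2*j*q - 10*j + q^2 + 5*q)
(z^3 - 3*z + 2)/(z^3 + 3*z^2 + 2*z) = (z^2 - 2*z + 1)/(z*(z + 1))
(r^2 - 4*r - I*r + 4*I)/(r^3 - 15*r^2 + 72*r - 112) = (r - I)/(r^2 - 11*r + 28)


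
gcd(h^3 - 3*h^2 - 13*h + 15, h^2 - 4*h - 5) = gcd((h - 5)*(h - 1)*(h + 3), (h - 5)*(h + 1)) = h - 5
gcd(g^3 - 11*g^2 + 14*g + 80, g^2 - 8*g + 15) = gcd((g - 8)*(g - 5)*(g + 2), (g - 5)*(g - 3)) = g - 5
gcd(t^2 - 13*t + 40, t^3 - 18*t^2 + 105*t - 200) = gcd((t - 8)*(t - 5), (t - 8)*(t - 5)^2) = t^2 - 13*t + 40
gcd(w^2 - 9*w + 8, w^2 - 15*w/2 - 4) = w - 8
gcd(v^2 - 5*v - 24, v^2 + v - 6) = v + 3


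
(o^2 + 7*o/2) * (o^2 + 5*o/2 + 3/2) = o^4 + 6*o^3 + 41*o^2/4 + 21*o/4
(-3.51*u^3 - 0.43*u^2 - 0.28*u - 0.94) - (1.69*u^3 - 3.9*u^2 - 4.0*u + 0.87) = -5.2*u^3 + 3.47*u^2 + 3.72*u - 1.81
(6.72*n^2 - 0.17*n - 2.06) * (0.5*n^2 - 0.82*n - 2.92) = 3.36*n^4 - 5.5954*n^3 - 20.513*n^2 + 2.1856*n + 6.0152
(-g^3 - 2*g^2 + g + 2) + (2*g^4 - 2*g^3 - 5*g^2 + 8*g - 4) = 2*g^4 - 3*g^3 - 7*g^2 + 9*g - 2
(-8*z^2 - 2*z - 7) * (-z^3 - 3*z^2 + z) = 8*z^5 + 26*z^4 + 5*z^3 + 19*z^2 - 7*z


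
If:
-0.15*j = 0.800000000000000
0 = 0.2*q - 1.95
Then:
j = -5.33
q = 9.75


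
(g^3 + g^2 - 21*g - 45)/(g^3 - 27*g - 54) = (g - 5)/(g - 6)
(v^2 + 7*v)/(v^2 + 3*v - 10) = v*(v + 7)/(v^2 + 3*v - 10)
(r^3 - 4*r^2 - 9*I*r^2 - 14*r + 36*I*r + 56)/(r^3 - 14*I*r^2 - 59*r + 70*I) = (r - 4)/(r - 5*I)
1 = 1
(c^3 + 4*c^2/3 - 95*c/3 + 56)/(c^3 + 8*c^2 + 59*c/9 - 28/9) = 3*(3*c^2 - 17*c + 24)/(9*c^2 + 9*c - 4)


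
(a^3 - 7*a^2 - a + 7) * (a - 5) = a^4 - 12*a^3 + 34*a^2 + 12*a - 35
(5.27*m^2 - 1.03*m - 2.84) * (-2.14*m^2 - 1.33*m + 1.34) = -11.2778*m^4 - 4.8049*m^3 + 14.5093*m^2 + 2.397*m - 3.8056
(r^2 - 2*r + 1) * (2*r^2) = 2*r^4 - 4*r^3 + 2*r^2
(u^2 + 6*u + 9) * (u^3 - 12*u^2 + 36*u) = u^5 - 6*u^4 - 27*u^3 + 108*u^2 + 324*u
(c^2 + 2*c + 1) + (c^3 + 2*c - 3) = c^3 + c^2 + 4*c - 2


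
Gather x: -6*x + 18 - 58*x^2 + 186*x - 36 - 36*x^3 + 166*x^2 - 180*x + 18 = -36*x^3 + 108*x^2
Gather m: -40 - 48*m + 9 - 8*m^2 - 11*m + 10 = -8*m^2 - 59*m - 21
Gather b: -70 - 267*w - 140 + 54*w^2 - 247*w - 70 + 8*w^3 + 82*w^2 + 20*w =8*w^3 + 136*w^2 - 494*w - 280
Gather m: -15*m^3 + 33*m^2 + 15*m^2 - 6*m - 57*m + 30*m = -15*m^3 + 48*m^2 - 33*m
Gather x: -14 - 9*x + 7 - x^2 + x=-x^2 - 8*x - 7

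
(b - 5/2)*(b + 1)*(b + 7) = b^3 + 11*b^2/2 - 13*b - 35/2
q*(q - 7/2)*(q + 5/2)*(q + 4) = q^4 + 3*q^3 - 51*q^2/4 - 35*q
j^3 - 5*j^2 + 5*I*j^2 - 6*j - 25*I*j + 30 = (j - 5)*(j + 2*I)*(j + 3*I)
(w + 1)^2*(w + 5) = w^3 + 7*w^2 + 11*w + 5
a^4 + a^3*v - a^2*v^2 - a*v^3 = a*(a - v)*(a + v)^2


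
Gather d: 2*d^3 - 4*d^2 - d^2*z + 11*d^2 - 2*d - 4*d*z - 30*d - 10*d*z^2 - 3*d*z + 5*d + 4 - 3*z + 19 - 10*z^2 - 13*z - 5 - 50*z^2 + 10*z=2*d^3 + d^2*(7 - z) + d*(-10*z^2 - 7*z - 27) - 60*z^2 - 6*z + 18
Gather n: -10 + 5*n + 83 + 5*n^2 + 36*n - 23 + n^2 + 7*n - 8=6*n^2 + 48*n + 42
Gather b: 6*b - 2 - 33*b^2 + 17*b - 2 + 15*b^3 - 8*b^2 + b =15*b^3 - 41*b^2 + 24*b - 4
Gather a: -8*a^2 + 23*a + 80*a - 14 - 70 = -8*a^2 + 103*a - 84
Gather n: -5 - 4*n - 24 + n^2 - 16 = n^2 - 4*n - 45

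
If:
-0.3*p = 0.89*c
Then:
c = -0.337078651685393*p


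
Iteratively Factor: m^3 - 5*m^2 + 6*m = (m - 2)*(m^2 - 3*m) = (m - 3)*(m - 2)*(m)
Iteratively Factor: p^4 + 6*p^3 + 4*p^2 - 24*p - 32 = (p + 4)*(p^3 + 2*p^2 - 4*p - 8) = (p + 2)*(p + 4)*(p^2 - 4) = (p - 2)*(p + 2)*(p + 4)*(p + 2)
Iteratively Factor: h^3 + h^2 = (h + 1)*(h^2) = h*(h + 1)*(h)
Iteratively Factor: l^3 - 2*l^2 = (l)*(l^2 - 2*l) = l^2*(l - 2)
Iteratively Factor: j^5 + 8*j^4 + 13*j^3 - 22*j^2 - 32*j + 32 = (j - 1)*(j^4 + 9*j^3 + 22*j^2 - 32) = (j - 1)*(j + 4)*(j^3 + 5*j^2 + 2*j - 8) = (j - 1)^2*(j + 4)*(j^2 + 6*j + 8) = (j - 1)^2*(j + 4)^2*(j + 2)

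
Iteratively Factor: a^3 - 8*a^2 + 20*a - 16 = (a - 4)*(a^2 - 4*a + 4) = (a - 4)*(a - 2)*(a - 2)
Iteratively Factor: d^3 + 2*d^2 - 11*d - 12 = (d + 1)*(d^2 + d - 12) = (d - 3)*(d + 1)*(d + 4)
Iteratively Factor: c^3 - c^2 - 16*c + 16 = (c - 1)*(c^2 - 16) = (c - 4)*(c - 1)*(c + 4)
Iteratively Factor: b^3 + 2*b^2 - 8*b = (b - 2)*(b^2 + 4*b) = b*(b - 2)*(b + 4)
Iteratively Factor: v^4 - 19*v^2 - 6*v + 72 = (v + 3)*(v^3 - 3*v^2 - 10*v + 24) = (v - 4)*(v + 3)*(v^2 + v - 6) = (v - 4)*(v + 3)^2*(v - 2)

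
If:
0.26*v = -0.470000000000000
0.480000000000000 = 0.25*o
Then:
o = 1.92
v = -1.81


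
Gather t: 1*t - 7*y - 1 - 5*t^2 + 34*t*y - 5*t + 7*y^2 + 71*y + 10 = -5*t^2 + t*(34*y - 4) + 7*y^2 + 64*y + 9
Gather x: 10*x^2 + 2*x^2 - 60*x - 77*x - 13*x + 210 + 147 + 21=12*x^2 - 150*x + 378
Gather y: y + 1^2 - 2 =y - 1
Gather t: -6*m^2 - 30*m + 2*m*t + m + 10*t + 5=-6*m^2 - 29*m + t*(2*m + 10) + 5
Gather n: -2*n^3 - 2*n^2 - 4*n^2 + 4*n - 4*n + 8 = -2*n^3 - 6*n^2 + 8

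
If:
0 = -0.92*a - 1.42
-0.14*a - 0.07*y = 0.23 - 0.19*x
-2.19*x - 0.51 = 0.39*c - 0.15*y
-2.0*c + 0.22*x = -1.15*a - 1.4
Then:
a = -1.54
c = -0.22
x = -0.26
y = -0.89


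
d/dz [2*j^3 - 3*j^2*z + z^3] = -3*j^2 + 3*z^2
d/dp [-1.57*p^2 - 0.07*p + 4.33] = -3.14*p - 0.07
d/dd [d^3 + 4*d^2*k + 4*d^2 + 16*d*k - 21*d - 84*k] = 3*d^2 + 8*d*k + 8*d + 16*k - 21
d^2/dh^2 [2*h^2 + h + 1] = 4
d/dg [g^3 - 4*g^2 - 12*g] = 3*g^2 - 8*g - 12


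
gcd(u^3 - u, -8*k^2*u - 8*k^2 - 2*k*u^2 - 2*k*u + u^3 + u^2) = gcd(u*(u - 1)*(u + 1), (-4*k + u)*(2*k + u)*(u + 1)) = u + 1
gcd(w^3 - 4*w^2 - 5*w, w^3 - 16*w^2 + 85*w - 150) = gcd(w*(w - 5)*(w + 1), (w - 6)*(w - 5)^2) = w - 5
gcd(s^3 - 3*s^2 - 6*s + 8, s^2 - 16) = s - 4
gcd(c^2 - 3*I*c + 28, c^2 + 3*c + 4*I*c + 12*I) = c + 4*I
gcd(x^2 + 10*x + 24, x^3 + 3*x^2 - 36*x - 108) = x + 6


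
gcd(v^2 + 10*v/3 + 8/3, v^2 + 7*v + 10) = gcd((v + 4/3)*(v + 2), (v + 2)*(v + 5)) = v + 2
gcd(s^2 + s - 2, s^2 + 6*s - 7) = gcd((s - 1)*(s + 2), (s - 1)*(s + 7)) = s - 1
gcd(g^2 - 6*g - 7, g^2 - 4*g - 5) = g + 1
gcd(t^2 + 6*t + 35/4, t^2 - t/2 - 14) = t + 7/2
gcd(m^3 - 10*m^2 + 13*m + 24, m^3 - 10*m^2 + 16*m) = m - 8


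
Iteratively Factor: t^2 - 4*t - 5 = (t + 1)*(t - 5)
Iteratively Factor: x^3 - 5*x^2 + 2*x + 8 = (x - 2)*(x^2 - 3*x - 4) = (x - 2)*(x + 1)*(x - 4)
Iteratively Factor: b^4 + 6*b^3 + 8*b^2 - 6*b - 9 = (b + 3)*(b^3 + 3*b^2 - b - 3) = (b + 3)^2*(b^2 - 1) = (b - 1)*(b + 3)^2*(b + 1)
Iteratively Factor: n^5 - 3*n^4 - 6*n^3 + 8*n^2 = (n)*(n^4 - 3*n^3 - 6*n^2 + 8*n) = n^2*(n^3 - 3*n^2 - 6*n + 8) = n^2*(n + 2)*(n^2 - 5*n + 4) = n^2*(n - 4)*(n + 2)*(n - 1)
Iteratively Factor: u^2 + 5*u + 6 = (u + 2)*(u + 3)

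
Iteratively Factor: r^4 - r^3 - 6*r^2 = (r - 3)*(r^3 + 2*r^2) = r*(r - 3)*(r^2 + 2*r) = r^2*(r - 3)*(r + 2)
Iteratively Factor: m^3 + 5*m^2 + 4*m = (m)*(m^2 + 5*m + 4) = m*(m + 4)*(m + 1)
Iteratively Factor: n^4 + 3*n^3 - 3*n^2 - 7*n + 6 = (n - 1)*(n^3 + 4*n^2 + n - 6) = (n - 1)*(n + 2)*(n^2 + 2*n - 3) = (n - 1)^2*(n + 2)*(n + 3)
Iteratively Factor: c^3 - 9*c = (c + 3)*(c^2 - 3*c) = c*(c + 3)*(c - 3)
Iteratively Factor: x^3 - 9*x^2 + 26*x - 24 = (x - 3)*(x^2 - 6*x + 8) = (x - 3)*(x - 2)*(x - 4)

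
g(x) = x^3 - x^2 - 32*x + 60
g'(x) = 3*x^2 - 2*x - 32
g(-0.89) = 86.98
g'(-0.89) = -27.84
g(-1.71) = 106.80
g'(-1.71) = -19.81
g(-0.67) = 80.69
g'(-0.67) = -29.31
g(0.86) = 32.38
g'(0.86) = -31.50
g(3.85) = -20.96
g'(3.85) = 4.77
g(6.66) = 97.93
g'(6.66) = 87.75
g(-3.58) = 115.86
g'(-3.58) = 13.61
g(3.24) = -20.17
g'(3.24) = -6.99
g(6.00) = 48.00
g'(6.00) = 64.00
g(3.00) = -18.00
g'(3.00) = -11.00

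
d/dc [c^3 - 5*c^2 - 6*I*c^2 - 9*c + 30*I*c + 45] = 3*c^2 - 10*c - 12*I*c - 9 + 30*I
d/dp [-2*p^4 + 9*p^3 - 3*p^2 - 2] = p*(-8*p^2 + 27*p - 6)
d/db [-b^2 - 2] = -2*b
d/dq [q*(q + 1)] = 2*q + 1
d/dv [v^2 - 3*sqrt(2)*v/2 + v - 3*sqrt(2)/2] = 2*v - 3*sqrt(2)/2 + 1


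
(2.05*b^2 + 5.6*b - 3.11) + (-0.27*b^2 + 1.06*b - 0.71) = 1.78*b^2 + 6.66*b - 3.82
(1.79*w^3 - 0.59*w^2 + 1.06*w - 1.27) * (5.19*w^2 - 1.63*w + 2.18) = 9.2901*w^5 - 5.9798*w^4 + 10.3653*w^3 - 9.6053*w^2 + 4.3809*w - 2.7686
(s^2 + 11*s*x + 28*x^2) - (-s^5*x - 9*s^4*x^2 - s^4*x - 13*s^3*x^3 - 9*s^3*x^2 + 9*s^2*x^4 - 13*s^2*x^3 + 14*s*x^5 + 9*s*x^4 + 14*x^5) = s^5*x + 9*s^4*x^2 + s^4*x + 13*s^3*x^3 + 9*s^3*x^2 - 9*s^2*x^4 + 13*s^2*x^3 + s^2 - 14*s*x^5 - 9*s*x^4 + 11*s*x - 14*x^5 + 28*x^2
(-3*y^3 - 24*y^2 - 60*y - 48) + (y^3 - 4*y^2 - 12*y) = -2*y^3 - 28*y^2 - 72*y - 48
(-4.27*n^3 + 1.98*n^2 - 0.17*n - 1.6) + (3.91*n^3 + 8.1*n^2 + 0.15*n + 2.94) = -0.359999999999999*n^3 + 10.08*n^2 - 0.02*n + 1.34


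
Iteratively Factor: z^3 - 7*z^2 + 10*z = (z)*(z^2 - 7*z + 10) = z*(z - 2)*(z - 5)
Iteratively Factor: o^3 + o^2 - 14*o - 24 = (o + 3)*(o^2 - 2*o - 8) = (o - 4)*(o + 3)*(o + 2)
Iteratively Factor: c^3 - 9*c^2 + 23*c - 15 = (c - 3)*(c^2 - 6*c + 5) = (c - 3)*(c - 1)*(c - 5)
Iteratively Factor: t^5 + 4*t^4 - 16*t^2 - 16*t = (t + 2)*(t^4 + 2*t^3 - 4*t^2 - 8*t) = (t - 2)*(t + 2)*(t^3 + 4*t^2 + 4*t) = (t - 2)*(t + 2)^2*(t^2 + 2*t) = t*(t - 2)*(t + 2)^2*(t + 2)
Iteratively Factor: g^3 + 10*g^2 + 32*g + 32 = (g + 4)*(g^2 + 6*g + 8) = (g + 4)^2*(g + 2)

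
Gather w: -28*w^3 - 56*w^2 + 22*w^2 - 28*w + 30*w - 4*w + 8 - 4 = -28*w^3 - 34*w^2 - 2*w + 4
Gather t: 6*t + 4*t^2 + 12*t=4*t^2 + 18*t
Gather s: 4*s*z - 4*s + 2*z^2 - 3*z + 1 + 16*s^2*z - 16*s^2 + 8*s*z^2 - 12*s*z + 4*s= s^2*(16*z - 16) + s*(8*z^2 - 8*z) + 2*z^2 - 3*z + 1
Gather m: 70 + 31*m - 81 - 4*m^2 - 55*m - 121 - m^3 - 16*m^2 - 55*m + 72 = -m^3 - 20*m^2 - 79*m - 60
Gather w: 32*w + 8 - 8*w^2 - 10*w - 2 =-8*w^2 + 22*w + 6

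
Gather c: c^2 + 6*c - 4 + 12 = c^2 + 6*c + 8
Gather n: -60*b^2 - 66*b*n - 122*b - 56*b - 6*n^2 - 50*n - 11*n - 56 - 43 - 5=-60*b^2 - 178*b - 6*n^2 + n*(-66*b - 61) - 104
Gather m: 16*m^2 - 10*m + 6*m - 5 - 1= 16*m^2 - 4*m - 6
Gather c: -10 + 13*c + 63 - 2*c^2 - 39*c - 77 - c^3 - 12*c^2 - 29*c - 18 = -c^3 - 14*c^2 - 55*c - 42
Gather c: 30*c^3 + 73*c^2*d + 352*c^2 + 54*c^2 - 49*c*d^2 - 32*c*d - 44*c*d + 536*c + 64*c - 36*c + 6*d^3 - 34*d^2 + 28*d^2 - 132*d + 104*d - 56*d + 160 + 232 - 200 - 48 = 30*c^3 + c^2*(73*d + 406) + c*(-49*d^2 - 76*d + 564) + 6*d^3 - 6*d^2 - 84*d + 144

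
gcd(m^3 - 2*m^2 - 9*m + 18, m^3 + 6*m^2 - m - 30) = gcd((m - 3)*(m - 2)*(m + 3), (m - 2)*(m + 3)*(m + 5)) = m^2 + m - 6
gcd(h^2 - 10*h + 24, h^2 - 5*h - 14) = 1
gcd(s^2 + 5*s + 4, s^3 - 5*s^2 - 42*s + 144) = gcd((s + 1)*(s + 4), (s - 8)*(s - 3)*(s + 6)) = 1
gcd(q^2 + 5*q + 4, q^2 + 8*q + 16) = q + 4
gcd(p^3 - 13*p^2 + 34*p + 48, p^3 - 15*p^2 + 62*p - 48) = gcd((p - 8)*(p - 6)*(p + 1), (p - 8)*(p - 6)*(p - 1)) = p^2 - 14*p + 48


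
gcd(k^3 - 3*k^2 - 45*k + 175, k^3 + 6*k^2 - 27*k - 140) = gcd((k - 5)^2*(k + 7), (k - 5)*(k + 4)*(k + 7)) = k^2 + 2*k - 35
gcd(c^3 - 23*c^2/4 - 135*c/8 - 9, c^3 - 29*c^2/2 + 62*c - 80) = c - 8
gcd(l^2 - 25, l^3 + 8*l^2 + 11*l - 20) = l + 5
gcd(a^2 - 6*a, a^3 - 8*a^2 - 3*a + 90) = a - 6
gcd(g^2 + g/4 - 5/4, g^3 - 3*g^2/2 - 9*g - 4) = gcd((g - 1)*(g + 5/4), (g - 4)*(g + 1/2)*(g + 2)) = 1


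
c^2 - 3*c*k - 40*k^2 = (c - 8*k)*(c + 5*k)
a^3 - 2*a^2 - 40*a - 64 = (a - 8)*(a + 2)*(a + 4)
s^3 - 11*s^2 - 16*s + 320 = (s - 8)^2*(s + 5)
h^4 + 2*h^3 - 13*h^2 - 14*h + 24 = (h - 3)*(h - 1)*(h + 2)*(h + 4)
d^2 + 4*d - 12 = (d - 2)*(d + 6)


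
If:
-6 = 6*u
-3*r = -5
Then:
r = 5/3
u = -1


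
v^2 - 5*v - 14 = (v - 7)*(v + 2)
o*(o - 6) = o^2 - 6*o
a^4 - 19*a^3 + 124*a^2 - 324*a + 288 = (a - 8)*(a - 6)*(a - 3)*(a - 2)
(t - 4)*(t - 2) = t^2 - 6*t + 8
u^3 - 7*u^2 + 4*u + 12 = (u - 6)*(u - 2)*(u + 1)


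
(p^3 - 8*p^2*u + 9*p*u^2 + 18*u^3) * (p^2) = p^5 - 8*p^4*u + 9*p^3*u^2 + 18*p^2*u^3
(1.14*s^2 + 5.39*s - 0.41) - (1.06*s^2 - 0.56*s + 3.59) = 0.0799999999999998*s^2 + 5.95*s - 4.0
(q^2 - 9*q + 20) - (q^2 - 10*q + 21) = q - 1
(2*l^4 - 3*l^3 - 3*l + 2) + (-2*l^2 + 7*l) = 2*l^4 - 3*l^3 - 2*l^2 + 4*l + 2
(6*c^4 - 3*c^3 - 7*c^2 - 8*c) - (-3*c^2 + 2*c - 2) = 6*c^4 - 3*c^3 - 4*c^2 - 10*c + 2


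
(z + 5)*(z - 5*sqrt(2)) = z^2 - 5*sqrt(2)*z + 5*z - 25*sqrt(2)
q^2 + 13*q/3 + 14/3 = (q + 2)*(q + 7/3)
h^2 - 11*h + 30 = (h - 6)*(h - 5)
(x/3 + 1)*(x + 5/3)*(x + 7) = x^3/3 + 35*x^2/9 + 113*x/9 + 35/3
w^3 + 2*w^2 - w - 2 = (w - 1)*(w + 1)*(w + 2)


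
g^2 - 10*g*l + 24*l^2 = (g - 6*l)*(g - 4*l)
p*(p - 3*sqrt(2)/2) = p^2 - 3*sqrt(2)*p/2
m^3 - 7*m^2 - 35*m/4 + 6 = (m - 8)*(m - 1/2)*(m + 3/2)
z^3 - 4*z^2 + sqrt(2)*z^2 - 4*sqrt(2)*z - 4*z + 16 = (z - 4)*(z - sqrt(2))*(z + 2*sqrt(2))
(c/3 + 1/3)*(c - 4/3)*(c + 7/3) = c^3/3 + 2*c^2/3 - 19*c/27 - 28/27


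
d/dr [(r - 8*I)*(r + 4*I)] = 2*r - 4*I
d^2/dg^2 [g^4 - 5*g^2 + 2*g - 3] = 12*g^2 - 10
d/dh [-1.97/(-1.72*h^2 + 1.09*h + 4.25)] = (2.1473 - 6.7768*h)/(-1.72*h^2 + 1.09*h + 4.25)^2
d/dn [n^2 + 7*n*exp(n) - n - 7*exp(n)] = 7*n*exp(n) + 2*n - 1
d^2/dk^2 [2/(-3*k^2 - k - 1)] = 4*(9*k^2 + 3*k - (6*k + 1)^2 + 3)/(3*k^2 + k + 1)^3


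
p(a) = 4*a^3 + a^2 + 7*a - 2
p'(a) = 12*a^2 + 2*a + 7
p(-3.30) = -157.96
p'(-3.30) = 131.08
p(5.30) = 658.70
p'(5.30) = 354.68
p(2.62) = 95.14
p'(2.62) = 94.61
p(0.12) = -1.14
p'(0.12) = 7.41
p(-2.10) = -49.33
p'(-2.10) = 55.72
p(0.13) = -1.06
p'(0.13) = 7.46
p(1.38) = 20.08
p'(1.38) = 32.61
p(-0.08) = -2.56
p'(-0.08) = 6.92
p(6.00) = 940.00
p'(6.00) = 451.00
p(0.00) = -2.00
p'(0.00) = 7.00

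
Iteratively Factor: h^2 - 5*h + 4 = (h - 4)*(h - 1)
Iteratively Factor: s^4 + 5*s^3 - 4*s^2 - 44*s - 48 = (s + 2)*(s^3 + 3*s^2 - 10*s - 24) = (s + 2)*(s + 4)*(s^2 - s - 6) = (s - 3)*(s + 2)*(s + 4)*(s + 2)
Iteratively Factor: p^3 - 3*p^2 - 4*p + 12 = (p - 2)*(p^2 - p - 6) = (p - 3)*(p - 2)*(p + 2)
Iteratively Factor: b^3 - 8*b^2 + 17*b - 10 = (b - 2)*(b^2 - 6*b + 5) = (b - 2)*(b - 1)*(b - 5)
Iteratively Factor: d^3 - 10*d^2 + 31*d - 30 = (d - 5)*(d^2 - 5*d + 6) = (d - 5)*(d - 3)*(d - 2)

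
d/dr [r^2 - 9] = 2*r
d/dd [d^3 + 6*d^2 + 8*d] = 3*d^2 + 12*d + 8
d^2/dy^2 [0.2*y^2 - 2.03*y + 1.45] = 0.400000000000000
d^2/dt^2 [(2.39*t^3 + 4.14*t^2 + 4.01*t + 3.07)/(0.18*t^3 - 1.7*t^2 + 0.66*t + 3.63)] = (1.730952*t^6 - 0.924048000000013*t^5 - 27.859248*t^4 + 10.192948*t^3 + 211.6239*t^2 + 304.728138*t + 130.45494)/(0.005832*t^9 - 0.16524*t^8 + 1.624752*t^7 - 5.771924*t^6 - 0.707256000000001*t^5 + 31.838004*t^4 - 17.034138*t^3 - 62.458506*t^2 + 26.090262*t + 47.832147)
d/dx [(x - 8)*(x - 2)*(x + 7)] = 3*x^2 - 6*x - 54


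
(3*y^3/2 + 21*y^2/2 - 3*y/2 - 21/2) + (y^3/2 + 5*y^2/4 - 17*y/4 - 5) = 2*y^3 + 47*y^2/4 - 23*y/4 - 31/2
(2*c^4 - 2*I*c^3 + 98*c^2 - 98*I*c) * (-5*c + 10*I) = -10*c^5 + 30*I*c^4 - 470*c^3 + 1470*I*c^2 + 980*c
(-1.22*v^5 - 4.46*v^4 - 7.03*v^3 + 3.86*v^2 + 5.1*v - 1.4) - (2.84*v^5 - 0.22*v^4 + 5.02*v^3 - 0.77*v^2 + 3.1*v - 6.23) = -4.06*v^5 - 4.24*v^4 - 12.05*v^3 + 4.63*v^2 + 2.0*v + 4.83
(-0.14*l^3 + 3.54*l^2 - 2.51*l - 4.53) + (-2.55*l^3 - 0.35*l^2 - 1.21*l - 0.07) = -2.69*l^3 + 3.19*l^2 - 3.72*l - 4.6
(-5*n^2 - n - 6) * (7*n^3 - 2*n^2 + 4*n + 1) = -35*n^5 + 3*n^4 - 60*n^3 + 3*n^2 - 25*n - 6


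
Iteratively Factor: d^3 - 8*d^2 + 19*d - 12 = (d - 1)*(d^2 - 7*d + 12) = (d - 3)*(d - 1)*(d - 4)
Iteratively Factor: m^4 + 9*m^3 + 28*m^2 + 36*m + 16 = (m + 1)*(m^3 + 8*m^2 + 20*m + 16) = (m + 1)*(m + 2)*(m^2 + 6*m + 8) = (m + 1)*(m + 2)^2*(m + 4)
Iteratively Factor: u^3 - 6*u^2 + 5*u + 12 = (u - 4)*(u^2 - 2*u - 3) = (u - 4)*(u + 1)*(u - 3)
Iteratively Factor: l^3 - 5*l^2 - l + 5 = (l - 5)*(l^2 - 1) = (l - 5)*(l - 1)*(l + 1)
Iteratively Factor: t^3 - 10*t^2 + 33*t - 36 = (t - 3)*(t^2 - 7*t + 12) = (t - 3)^2*(t - 4)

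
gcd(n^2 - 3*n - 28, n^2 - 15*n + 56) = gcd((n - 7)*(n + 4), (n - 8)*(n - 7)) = n - 7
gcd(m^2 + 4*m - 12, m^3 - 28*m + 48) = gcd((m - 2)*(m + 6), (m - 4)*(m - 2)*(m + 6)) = m^2 + 4*m - 12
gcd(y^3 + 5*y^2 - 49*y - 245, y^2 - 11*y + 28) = y - 7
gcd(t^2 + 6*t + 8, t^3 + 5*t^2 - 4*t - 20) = t + 2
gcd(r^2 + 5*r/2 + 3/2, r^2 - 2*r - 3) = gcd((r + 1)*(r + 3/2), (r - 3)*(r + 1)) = r + 1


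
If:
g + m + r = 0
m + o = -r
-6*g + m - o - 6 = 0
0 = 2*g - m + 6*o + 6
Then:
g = 0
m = 6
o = 0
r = -6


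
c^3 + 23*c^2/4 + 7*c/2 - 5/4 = (c - 1/4)*(c + 1)*(c + 5)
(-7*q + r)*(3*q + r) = -21*q^2 - 4*q*r + r^2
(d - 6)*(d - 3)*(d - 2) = d^3 - 11*d^2 + 36*d - 36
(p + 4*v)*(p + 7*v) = p^2 + 11*p*v + 28*v^2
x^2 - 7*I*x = x*(x - 7*I)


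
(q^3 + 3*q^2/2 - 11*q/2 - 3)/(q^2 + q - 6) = q + 1/2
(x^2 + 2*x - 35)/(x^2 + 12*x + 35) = (x - 5)/(x + 5)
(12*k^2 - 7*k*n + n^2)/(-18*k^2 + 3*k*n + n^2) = (-4*k + n)/(6*k + n)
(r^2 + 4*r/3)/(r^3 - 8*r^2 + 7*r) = (r + 4/3)/(r^2 - 8*r + 7)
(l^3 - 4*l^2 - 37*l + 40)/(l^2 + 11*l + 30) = (l^2 - 9*l + 8)/(l + 6)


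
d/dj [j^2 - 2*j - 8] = 2*j - 2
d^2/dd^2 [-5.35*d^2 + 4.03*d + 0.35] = -10.7000000000000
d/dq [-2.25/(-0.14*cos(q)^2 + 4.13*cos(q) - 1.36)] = (0.63*cos(q) - 9.2925)*sin(q)/(0.14*cos(q)^2 - 4.13*cos(q) + 1.36)^2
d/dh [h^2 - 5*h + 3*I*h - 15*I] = 2*h - 5 + 3*I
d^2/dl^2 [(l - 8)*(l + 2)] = 2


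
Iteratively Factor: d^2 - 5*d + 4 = (d - 4)*(d - 1)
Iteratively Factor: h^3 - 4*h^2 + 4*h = (h - 2)*(h^2 - 2*h) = (h - 2)^2*(h)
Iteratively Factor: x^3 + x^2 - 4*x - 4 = (x + 2)*(x^2 - x - 2) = (x - 2)*(x + 2)*(x + 1)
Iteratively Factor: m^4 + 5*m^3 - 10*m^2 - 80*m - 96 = (m + 3)*(m^3 + 2*m^2 - 16*m - 32) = (m + 2)*(m + 3)*(m^2 - 16) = (m + 2)*(m + 3)*(m + 4)*(m - 4)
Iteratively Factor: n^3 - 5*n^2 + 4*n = (n - 1)*(n^2 - 4*n) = (n - 4)*(n - 1)*(n)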